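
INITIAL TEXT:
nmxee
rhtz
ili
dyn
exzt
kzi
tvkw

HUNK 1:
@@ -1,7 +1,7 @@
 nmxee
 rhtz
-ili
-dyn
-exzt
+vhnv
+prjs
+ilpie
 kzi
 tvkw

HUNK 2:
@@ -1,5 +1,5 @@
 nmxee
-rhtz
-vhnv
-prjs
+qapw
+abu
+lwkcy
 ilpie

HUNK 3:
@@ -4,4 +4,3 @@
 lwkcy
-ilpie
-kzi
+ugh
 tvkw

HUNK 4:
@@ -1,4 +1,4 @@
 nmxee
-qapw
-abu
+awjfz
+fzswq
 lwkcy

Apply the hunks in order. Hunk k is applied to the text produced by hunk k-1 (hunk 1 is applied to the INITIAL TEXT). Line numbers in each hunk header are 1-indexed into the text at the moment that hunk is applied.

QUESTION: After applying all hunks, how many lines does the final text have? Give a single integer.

Answer: 6

Derivation:
Hunk 1: at line 1 remove [ili,dyn,exzt] add [vhnv,prjs,ilpie] -> 7 lines: nmxee rhtz vhnv prjs ilpie kzi tvkw
Hunk 2: at line 1 remove [rhtz,vhnv,prjs] add [qapw,abu,lwkcy] -> 7 lines: nmxee qapw abu lwkcy ilpie kzi tvkw
Hunk 3: at line 4 remove [ilpie,kzi] add [ugh] -> 6 lines: nmxee qapw abu lwkcy ugh tvkw
Hunk 4: at line 1 remove [qapw,abu] add [awjfz,fzswq] -> 6 lines: nmxee awjfz fzswq lwkcy ugh tvkw
Final line count: 6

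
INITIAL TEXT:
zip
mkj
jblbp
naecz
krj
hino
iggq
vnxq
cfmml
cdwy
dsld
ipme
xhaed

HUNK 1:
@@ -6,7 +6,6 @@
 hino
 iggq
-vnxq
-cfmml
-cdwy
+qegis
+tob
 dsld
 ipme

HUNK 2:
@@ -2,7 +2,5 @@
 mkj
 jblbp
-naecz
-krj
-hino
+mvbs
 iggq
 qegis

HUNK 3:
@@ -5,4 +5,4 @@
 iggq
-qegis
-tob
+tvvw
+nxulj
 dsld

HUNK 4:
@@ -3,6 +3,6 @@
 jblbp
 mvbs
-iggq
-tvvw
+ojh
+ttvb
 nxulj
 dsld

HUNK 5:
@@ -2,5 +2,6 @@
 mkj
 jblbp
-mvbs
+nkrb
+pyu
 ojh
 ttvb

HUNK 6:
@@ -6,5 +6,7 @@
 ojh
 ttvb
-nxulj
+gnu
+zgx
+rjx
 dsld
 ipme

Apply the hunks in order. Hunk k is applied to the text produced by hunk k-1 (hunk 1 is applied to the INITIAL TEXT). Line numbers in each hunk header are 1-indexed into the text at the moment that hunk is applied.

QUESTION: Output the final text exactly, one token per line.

Hunk 1: at line 6 remove [vnxq,cfmml,cdwy] add [qegis,tob] -> 12 lines: zip mkj jblbp naecz krj hino iggq qegis tob dsld ipme xhaed
Hunk 2: at line 2 remove [naecz,krj,hino] add [mvbs] -> 10 lines: zip mkj jblbp mvbs iggq qegis tob dsld ipme xhaed
Hunk 3: at line 5 remove [qegis,tob] add [tvvw,nxulj] -> 10 lines: zip mkj jblbp mvbs iggq tvvw nxulj dsld ipme xhaed
Hunk 4: at line 3 remove [iggq,tvvw] add [ojh,ttvb] -> 10 lines: zip mkj jblbp mvbs ojh ttvb nxulj dsld ipme xhaed
Hunk 5: at line 2 remove [mvbs] add [nkrb,pyu] -> 11 lines: zip mkj jblbp nkrb pyu ojh ttvb nxulj dsld ipme xhaed
Hunk 6: at line 6 remove [nxulj] add [gnu,zgx,rjx] -> 13 lines: zip mkj jblbp nkrb pyu ojh ttvb gnu zgx rjx dsld ipme xhaed

Answer: zip
mkj
jblbp
nkrb
pyu
ojh
ttvb
gnu
zgx
rjx
dsld
ipme
xhaed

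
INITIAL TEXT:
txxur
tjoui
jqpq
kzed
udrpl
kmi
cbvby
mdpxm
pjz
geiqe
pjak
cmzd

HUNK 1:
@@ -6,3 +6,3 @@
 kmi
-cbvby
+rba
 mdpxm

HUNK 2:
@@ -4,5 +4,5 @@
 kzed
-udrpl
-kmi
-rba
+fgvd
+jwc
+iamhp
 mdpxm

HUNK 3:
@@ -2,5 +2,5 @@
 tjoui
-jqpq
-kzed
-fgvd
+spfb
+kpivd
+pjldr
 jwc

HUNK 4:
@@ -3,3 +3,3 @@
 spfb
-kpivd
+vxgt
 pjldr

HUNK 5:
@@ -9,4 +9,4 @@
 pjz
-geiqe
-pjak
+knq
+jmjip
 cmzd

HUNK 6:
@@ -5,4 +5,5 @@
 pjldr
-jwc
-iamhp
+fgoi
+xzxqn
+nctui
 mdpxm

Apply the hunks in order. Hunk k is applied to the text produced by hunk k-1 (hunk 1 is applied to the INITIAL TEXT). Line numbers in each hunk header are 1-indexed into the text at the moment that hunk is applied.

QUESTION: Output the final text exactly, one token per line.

Answer: txxur
tjoui
spfb
vxgt
pjldr
fgoi
xzxqn
nctui
mdpxm
pjz
knq
jmjip
cmzd

Derivation:
Hunk 1: at line 6 remove [cbvby] add [rba] -> 12 lines: txxur tjoui jqpq kzed udrpl kmi rba mdpxm pjz geiqe pjak cmzd
Hunk 2: at line 4 remove [udrpl,kmi,rba] add [fgvd,jwc,iamhp] -> 12 lines: txxur tjoui jqpq kzed fgvd jwc iamhp mdpxm pjz geiqe pjak cmzd
Hunk 3: at line 2 remove [jqpq,kzed,fgvd] add [spfb,kpivd,pjldr] -> 12 lines: txxur tjoui spfb kpivd pjldr jwc iamhp mdpxm pjz geiqe pjak cmzd
Hunk 4: at line 3 remove [kpivd] add [vxgt] -> 12 lines: txxur tjoui spfb vxgt pjldr jwc iamhp mdpxm pjz geiqe pjak cmzd
Hunk 5: at line 9 remove [geiqe,pjak] add [knq,jmjip] -> 12 lines: txxur tjoui spfb vxgt pjldr jwc iamhp mdpxm pjz knq jmjip cmzd
Hunk 6: at line 5 remove [jwc,iamhp] add [fgoi,xzxqn,nctui] -> 13 lines: txxur tjoui spfb vxgt pjldr fgoi xzxqn nctui mdpxm pjz knq jmjip cmzd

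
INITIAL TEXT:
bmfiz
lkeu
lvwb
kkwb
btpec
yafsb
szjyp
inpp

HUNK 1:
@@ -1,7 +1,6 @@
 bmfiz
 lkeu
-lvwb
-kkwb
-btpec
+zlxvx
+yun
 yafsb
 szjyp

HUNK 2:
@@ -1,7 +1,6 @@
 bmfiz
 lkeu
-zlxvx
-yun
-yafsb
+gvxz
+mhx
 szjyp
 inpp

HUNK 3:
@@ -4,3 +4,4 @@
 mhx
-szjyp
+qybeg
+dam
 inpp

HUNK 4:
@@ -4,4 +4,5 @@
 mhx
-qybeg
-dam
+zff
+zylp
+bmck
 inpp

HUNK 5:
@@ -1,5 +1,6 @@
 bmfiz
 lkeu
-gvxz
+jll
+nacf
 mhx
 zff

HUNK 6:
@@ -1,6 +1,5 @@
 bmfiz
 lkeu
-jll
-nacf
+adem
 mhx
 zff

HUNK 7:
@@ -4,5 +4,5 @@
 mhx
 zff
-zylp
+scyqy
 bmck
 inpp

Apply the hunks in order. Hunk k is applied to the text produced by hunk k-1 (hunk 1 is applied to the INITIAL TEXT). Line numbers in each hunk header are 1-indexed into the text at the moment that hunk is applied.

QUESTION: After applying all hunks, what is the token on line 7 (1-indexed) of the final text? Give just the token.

Hunk 1: at line 1 remove [lvwb,kkwb,btpec] add [zlxvx,yun] -> 7 lines: bmfiz lkeu zlxvx yun yafsb szjyp inpp
Hunk 2: at line 1 remove [zlxvx,yun,yafsb] add [gvxz,mhx] -> 6 lines: bmfiz lkeu gvxz mhx szjyp inpp
Hunk 3: at line 4 remove [szjyp] add [qybeg,dam] -> 7 lines: bmfiz lkeu gvxz mhx qybeg dam inpp
Hunk 4: at line 4 remove [qybeg,dam] add [zff,zylp,bmck] -> 8 lines: bmfiz lkeu gvxz mhx zff zylp bmck inpp
Hunk 5: at line 1 remove [gvxz] add [jll,nacf] -> 9 lines: bmfiz lkeu jll nacf mhx zff zylp bmck inpp
Hunk 6: at line 1 remove [jll,nacf] add [adem] -> 8 lines: bmfiz lkeu adem mhx zff zylp bmck inpp
Hunk 7: at line 4 remove [zylp] add [scyqy] -> 8 lines: bmfiz lkeu adem mhx zff scyqy bmck inpp
Final line 7: bmck

Answer: bmck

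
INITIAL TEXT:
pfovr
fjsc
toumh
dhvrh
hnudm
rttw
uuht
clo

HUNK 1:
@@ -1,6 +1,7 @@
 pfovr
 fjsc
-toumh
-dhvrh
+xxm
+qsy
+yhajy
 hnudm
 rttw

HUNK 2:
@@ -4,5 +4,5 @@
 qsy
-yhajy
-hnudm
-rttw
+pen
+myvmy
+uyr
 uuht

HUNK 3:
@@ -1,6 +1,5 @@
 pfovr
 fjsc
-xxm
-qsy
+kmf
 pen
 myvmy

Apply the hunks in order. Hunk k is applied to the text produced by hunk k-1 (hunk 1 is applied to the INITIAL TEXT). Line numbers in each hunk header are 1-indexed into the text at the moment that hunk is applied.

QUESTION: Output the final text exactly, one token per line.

Answer: pfovr
fjsc
kmf
pen
myvmy
uyr
uuht
clo

Derivation:
Hunk 1: at line 1 remove [toumh,dhvrh] add [xxm,qsy,yhajy] -> 9 lines: pfovr fjsc xxm qsy yhajy hnudm rttw uuht clo
Hunk 2: at line 4 remove [yhajy,hnudm,rttw] add [pen,myvmy,uyr] -> 9 lines: pfovr fjsc xxm qsy pen myvmy uyr uuht clo
Hunk 3: at line 1 remove [xxm,qsy] add [kmf] -> 8 lines: pfovr fjsc kmf pen myvmy uyr uuht clo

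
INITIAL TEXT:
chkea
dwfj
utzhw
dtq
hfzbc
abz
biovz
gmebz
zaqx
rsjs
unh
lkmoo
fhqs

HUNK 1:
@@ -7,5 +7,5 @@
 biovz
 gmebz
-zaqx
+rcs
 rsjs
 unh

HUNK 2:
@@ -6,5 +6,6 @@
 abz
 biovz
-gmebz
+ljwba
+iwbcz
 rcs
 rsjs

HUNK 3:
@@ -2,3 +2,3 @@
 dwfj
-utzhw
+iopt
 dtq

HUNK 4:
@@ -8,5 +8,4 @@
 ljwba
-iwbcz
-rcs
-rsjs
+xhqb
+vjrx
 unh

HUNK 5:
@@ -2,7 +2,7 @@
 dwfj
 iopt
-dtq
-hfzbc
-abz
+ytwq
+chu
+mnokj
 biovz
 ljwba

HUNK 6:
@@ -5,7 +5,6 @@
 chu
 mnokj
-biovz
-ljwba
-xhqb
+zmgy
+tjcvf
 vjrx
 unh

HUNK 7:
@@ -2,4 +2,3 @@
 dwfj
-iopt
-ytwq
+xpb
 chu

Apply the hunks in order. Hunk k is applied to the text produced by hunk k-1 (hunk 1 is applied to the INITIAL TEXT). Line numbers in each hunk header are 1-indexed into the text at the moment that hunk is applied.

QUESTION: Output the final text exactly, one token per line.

Answer: chkea
dwfj
xpb
chu
mnokj
zmgy
tjcvf
vjrx
unh
lkmoo
fhqs

Derivation:
Hunk 1: at line 7 remove [zaqx] add [rcs] -> 13 lines: chkea dwfj utzhw dtq hfzbc abz biovz gmebz rcs rsjs unh lkmoo fhqs
Hunk 2: at line 6 remove [gmebz] add [ljwba,iwbcz] -> 14 lines: chkea dwfj utzhw dtq hfzbc abz biovz ljwba iwbcz rcs rsjs unh lkmoo fhqs
Hunk 3: at line 2 remove [utzhw] add [iopt] -> 14 lines: chkea dwfj iopt dtq hfzbc abz biovz ljwba iwbcz rcs rsjs unh lkmoo fhqs
Hunk 4: at line 8 remove [iwbcz,rcs,rsjs] add [xhqb,vjrx] -> 13 lines: chkea dwfj iopt dtq hfzbc abz biovz ljwba xhqb vjrx unh lkmoo fhqs
Hunk 5: at line 2 remove [dtq,hfzbc,abz] add [ytwq,chu,mnokj] -> 13 lines: chkea dwfj iopt ytwq chu mnokj biovz ljwba xhqb vjrx unh lkmoo fhqs
Hunk 6: at line 5 remove [biovz,ljwba,xhqb] add [zmgy,tjcvf] -> 12 lines: chkea dwfj iopt ytwq chu mnokj zmgy tjcvf vjrx unh lkmoo fhqs
Hunk 7: at line 2 remove [iopt,ytwq] add [xpb] -> 11 lines: chkea dwfj xpb chu mnokj zmgy tjcvf vjrx unh lkmoo fhqs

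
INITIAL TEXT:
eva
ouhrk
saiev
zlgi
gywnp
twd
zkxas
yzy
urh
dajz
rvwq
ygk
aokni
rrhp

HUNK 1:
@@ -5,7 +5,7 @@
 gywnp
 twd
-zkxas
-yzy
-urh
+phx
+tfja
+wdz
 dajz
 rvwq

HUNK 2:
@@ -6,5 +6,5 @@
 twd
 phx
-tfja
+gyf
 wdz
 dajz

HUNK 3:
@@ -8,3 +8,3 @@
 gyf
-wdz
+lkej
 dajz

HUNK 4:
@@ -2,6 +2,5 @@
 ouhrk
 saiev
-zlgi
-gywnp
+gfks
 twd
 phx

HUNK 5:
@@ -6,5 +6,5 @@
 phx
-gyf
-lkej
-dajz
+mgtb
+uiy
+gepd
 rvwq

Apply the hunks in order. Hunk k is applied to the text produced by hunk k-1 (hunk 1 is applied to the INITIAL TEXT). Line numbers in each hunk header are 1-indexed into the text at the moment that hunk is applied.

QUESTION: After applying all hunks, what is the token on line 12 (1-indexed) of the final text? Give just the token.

Answer: aokni

Derivation:
Hunk 1: at line 5 remove [zkxas,yzy,urh] add [phx,tfja,wdz] -> 14 lines: eva ouhrk saiev zlgi gywnp twd phx tfja wdz dajz rvwq ygk aokni rrhp
Hunk 2: at line 6 remove [tfja] add [gyf] -> 14 lines: eva ouhrk saiev zlgi gywnp twd phx gyf wdz dajz rvwq ygk aokni rrhp
Hunk 3: at line 8 remove [wdz] add [lkej] -> 14 lines: eva ouhrk saiev zlgi gywnp twd phx gyf lkej dajz rvwq ygk aokni rrhp
Hunk 4: at line 2 remove [zlgi,gywnp] add [gfks] -> 13 lines: eva ouhrk saiev gfks twd phx gyf lkej dajz rvwq ygk aokni rrhp
Hunk 5: at line 6 remove [gyf,lkej,dajz] add [mgtb,uiy,gepd] -> 13 lines: eva ouhrk saiev gfks twd phx mgtb uiy gepd rvwq ygk aokni rrhp
Final line 12: aokni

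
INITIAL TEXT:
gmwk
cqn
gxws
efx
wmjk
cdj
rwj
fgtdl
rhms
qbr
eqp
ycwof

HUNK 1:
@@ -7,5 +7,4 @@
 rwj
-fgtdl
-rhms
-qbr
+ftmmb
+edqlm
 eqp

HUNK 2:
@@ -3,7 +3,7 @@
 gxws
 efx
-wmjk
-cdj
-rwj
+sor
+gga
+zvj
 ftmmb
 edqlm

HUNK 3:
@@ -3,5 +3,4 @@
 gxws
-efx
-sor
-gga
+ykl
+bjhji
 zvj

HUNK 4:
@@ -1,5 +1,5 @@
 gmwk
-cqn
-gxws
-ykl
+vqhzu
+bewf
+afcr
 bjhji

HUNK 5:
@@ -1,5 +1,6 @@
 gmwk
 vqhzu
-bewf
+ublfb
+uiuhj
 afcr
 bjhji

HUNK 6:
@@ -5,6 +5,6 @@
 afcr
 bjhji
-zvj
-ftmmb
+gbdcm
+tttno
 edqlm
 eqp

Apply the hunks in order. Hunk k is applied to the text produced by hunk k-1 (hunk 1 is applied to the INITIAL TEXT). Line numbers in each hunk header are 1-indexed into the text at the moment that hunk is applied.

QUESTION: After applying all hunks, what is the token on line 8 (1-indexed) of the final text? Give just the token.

Hunk 1: at line 7 remove [fgtdl,rhms,qbr] add [ftmmb,edqlm] -> 11 lines: gmwk cqn gxws efx wmjk cdj rwj ftmmb edqlm eqp ycwof
Hunk 2: at line 3 remove [wmjk,cdj,rwj] add [sor,gga,zvj] -> 11 lines: gmwk cqn gxws efx sor gga zvj ftmmb edqlm eqp ycwof
Hunk 3: at line 3 remove [efx,sor,gga] add [ykl,bjhji] -> 10 lines: gmwk cqn gxws ykl bjhji zvj ftmmb edqlm eqp ycwof
Hunk 4: at line 1 remove [cqn,gxws,ykl] add [vqhzu,bewf,afcr] -> 10 lines: gmwk vqhzu bewf afcr bjhji zvj ftmmb edqlm eqp ycwof
Hunk 5: at line 1 remove [bewf] add [ublfb,uiuhj] -> 11 lines: gmwk vqhzu ublfb uiuhj afcr bjhji zvj ftmmb edqlm eqp ycwof
Hunk 6: at line 5 remove [zvj,ftmmb] add [gbdcm,tttno] -> 11 lines: gmwk vqhzu ublfb uiuhj afcr bjhji gbdcm tttno edqlm eqp ycwof
Final line 8: tttno

Answer: tttno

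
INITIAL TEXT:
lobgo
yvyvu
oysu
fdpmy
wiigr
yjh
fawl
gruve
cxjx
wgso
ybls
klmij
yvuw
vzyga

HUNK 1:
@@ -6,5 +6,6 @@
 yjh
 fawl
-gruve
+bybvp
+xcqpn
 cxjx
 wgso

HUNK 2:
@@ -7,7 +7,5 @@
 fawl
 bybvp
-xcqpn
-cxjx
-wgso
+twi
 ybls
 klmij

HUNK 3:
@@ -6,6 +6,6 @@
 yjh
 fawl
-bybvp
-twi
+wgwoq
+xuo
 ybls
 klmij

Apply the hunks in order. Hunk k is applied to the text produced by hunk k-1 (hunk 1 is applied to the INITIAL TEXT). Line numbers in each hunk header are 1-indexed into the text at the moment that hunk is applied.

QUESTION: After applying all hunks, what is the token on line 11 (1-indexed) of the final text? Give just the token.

Answer: klmij

Derivation:
Hunk 1: at line 6 remove [gruve] add [bybvp,xcqpn] -> 15 lines: lobgo yvyvu oysu fdpmy wiigr yjh fawl bybvp xcqpn cxjx wgso ybls klmij yvuw vzyga
Hunk 2: at line 7 remove [xcqpn,cxjx,wgso] add [twi] -> 13 lines: lobgo yvyvu oysu fdpmy wiigr yjh fawl bybvp twi ybls klmij yvuw vzyga
Hunk 3: at line 6 remove [bybvp,twi] add [wgwoq,xuo] -> 13 lines: lobgo yvyvu oysu fdpmy wiigr yjh fawl wgwoq xuo ybls klmij yvuw vzyga
Final line 11: klmij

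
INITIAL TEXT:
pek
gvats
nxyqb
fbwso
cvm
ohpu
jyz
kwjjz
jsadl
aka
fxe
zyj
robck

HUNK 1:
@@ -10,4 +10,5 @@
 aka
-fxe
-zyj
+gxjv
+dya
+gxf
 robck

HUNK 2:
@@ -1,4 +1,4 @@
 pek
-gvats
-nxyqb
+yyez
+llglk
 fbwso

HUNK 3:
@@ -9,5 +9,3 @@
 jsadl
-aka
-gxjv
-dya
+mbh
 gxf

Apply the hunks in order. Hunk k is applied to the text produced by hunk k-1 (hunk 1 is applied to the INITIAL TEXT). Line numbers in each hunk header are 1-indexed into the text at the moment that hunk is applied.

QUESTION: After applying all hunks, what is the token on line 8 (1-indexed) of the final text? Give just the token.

Hunk 1: at line 10 remove [fxe,zyj] add [gxjv,dya,gxf] -> 14 lines: pek gvats nxyqb fbwso cvm ohpu jyz kwjjz jsadl aka gxjv dya gxf robck
Hunk 2: at line 1 remove [gvats,nxyqb] add [yyez,llglk] -> 14 lines: pek yyez llglk fbwso cvm ohpu jyz kwjjz jsadl aka gxjv dya gxf robck
Hunk 3: at line 9 remove [aka,gxjv,dya] add [mbh] -> 12 lines: pek yyez llglk fbwso cvm ohpu jyz kwjjz jsadl mbh gxf robck
Final line 8: kwjjz

Answer: kwjjz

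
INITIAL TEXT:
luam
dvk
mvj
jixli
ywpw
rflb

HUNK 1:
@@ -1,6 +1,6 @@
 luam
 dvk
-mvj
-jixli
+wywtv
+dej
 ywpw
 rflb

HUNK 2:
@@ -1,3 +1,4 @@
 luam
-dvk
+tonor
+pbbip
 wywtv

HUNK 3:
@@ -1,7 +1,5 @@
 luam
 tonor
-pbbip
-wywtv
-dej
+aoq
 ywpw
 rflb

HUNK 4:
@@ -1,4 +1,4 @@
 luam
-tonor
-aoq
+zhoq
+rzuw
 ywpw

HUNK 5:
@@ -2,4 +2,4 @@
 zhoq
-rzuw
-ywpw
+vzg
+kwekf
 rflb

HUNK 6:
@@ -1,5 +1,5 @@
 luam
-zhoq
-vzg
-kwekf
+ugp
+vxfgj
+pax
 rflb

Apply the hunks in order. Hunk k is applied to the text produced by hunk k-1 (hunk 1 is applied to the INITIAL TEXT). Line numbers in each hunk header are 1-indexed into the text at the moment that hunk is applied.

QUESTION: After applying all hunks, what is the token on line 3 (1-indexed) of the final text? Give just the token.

Hunk 1: at line 1 remove [mvj,jixli] add [wywtv,dej] -> 6 lines: luam dvk wywtv dej ywpw rflb
Hunk 2: at line 1 remove [dvk] add [tonor,pbbip] -> 7 lines: luam tonor pbbip wywtv dej ywpw rflb
Hunk 3: at line 1 remove [pbbip,wywtv,dej] add [aoq] -> 5 lines: luam tonor aoq ywpw rflb
Hunk 4: at line 1 remove [tonor,aoq] add [zhoq,rzuw] -> 5 lines: luam zhoq rzuw ywpw rflb
Hunk 5: at line 2 remove [rzuw,ywpw] add [vzg,kwekf] -> 5 lines: luam zhoq vzg kwekf rflb
Hunk 6: at line 1 remove [zhoq,vzg,kwekf] add [ugp,vxfgj,pax] -> 5 lines: luam ugp vxfgj pax rflb
Final line 3: vxfgj

Answer: vxfgj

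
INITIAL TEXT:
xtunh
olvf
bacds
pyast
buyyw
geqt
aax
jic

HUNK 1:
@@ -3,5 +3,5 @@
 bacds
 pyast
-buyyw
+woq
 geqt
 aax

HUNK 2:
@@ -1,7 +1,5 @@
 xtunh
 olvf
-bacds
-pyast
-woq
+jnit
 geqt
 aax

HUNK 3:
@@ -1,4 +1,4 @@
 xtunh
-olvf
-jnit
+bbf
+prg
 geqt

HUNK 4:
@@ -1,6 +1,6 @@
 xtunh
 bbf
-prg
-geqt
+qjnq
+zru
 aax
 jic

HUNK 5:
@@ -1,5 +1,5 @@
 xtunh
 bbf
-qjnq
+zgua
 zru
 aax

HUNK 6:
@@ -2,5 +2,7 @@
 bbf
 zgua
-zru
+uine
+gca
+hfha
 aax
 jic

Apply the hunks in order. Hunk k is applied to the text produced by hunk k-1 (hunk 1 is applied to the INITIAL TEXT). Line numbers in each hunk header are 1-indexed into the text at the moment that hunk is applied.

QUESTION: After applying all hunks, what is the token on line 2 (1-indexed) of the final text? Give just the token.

Answer: bbf

Derivation:
Hunk 1: at line 3 remove [buyyw] add [woq] -> 8 lines: xtunh olvf bacds pyast woq geqt aax jic
Hunk 2: at line 1 remove [bacds,pyast,woq] add [jnit] -> 6 lines: xtunh olvf jnit geqt aax jic
Hunk 3: at line 1 remove [olvf,jnit] add [bbf,prg] -> 6 lines: xtunh bbf prg geqt aax jic
Hunk 4: at line 1 remove [prg,geqt] add [qjnq,zru] -> 6 lines: xtunh bbf qjnq zru aax jic
Hunk 5: at line 1 remove [qjnq] add [zgua] -> 6 lines: xtunh bbf zgua zru aax jic
Hunk 6: at line 2 remove [zru] add [uine,gca,hfha] -> 8 lines: xtunh bbf zgua uine gca hfha aax jic
Final line 2: bbf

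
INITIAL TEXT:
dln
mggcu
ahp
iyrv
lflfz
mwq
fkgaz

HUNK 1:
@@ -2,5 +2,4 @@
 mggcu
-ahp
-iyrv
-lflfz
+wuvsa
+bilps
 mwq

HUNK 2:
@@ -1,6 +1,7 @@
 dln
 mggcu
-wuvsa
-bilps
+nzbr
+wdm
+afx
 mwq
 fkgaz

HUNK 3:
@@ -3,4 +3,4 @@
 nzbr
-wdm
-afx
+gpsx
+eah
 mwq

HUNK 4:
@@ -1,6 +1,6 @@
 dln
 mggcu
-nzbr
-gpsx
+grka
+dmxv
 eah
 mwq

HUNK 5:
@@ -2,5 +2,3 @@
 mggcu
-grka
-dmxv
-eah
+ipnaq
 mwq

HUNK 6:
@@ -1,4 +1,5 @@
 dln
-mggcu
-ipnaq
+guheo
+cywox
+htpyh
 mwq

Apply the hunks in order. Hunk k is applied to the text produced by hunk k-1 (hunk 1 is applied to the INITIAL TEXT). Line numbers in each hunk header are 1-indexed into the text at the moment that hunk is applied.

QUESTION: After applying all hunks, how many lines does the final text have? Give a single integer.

Answer: 6

Derivation:
Hunk 1: at line 2 remove [ahp,iyrv,lflfz] add [wuvsa,bilps] -> 6 lines: dln mggcu wuvsa bilps mwq fkgaz
Hunk 2: at line 1 remove [wuvsa,bilps] add [nzbr,wdm,afx] -> 7 lines: dln mggcu nzbr wdm afx mwq fkgaz
Hunk 3: at line 3 remove [wdm,afx] add [gpsx,eah] -> 7 lines: dln mggcu nzbr gpsx eah mwq fkgaz
Hunk 4: at line 1 remove [nzbr,gpsx] add [grka,dmxv] -> 7 lines: dln mggcu grka dmxv eah mwq fkgaz
Hunk 5: at line 2 remove [grka,dmxv,eah] add [ipnaq] -> 5 lines: dln mggcu ipnaq mwq fkgaz
Hunk 6: at line 1 remove [mggcu,ipnaq] add [guheo,cywox,htpyh] -> 6 lines: dln guheo cywox htpyh mwq fkgaz
Final line count: 6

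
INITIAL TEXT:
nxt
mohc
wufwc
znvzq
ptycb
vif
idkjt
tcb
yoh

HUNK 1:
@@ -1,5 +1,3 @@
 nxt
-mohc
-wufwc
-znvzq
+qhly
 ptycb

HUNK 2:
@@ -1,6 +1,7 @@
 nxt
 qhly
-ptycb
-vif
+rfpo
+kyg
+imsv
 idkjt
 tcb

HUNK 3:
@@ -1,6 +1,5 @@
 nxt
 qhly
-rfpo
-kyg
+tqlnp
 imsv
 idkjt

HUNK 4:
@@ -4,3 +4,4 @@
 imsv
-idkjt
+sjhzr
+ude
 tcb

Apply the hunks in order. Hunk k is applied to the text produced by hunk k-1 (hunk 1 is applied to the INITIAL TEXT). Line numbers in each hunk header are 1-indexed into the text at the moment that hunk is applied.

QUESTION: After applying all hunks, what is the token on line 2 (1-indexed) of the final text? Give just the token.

Answer: qhly

Derivation:
Hunk 1: at line 1 remove [mohc,wufwc,znvzq] add [qhly] -> 7 lines: nxt qhly ptycb vif idkjt tcb yoh
Hunk 2: at line 1 remove [ptycb,vif] add [rfpo,kyg,imsv] -> 8 lines: nxt qhly rfpo kyg imsv idkjt tcb yoh
Hunk 3: at line 1 remove [rfpo,kyg] add [tqlnp] -> 7 lines: nxt qhly tqlnp imsv idkjt tcb yoh
Hunk 4: at line 4 remove [idkjt] add [sjhzr,ude] -> 8 lines: nxt qhly tqlnp imsv sjhzr ude tcb yoh
Final line 2: qhly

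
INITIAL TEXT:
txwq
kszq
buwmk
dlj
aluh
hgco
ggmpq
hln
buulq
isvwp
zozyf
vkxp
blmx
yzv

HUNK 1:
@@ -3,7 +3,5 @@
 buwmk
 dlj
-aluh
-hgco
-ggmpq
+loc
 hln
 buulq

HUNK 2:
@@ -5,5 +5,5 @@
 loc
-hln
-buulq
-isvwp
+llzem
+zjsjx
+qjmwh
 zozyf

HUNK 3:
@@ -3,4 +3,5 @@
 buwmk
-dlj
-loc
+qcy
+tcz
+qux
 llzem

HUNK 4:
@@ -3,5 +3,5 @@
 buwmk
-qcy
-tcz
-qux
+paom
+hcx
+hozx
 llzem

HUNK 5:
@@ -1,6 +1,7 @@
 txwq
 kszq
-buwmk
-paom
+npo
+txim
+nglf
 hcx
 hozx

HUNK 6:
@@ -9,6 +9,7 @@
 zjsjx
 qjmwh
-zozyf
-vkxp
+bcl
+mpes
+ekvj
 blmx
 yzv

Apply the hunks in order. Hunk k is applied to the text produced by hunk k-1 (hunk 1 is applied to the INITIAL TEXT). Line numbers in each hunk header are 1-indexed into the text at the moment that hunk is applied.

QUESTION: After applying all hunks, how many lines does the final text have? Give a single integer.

Answer: 15

Derivation:
Hunk 1: at line 3 remove [aluh,hgco,ggmpq] add [loc] -> 12 lines: txwq kszq buwmk dlj loc hln buulq isvwp zozyf vkxp blmx yzv
Hunk 2: at line 5 remove [hln,buulq,isvwp] add [llzem,zjsjx,qjmwh] -> 12 lines: txwq kszq buwmk dlj loc llzem zjsjx qjmwh zozyf vkxp blmx yzv
Hunk 3: at line 3 remove [dlj,loc] add [qcy,tcz,qux] -> 13 lines: txwq kszq buwmk qcy tcz qux llzem zjsjx qjmwh zozyf vkxp blmx yzv
Hunk 4: at line 3 remove [qcy,tcz,qux] add [paom,hcx,hozx] -> 13 lines: txwq kszq buwmk paom hcx hozx llzem zjsjx qjmwh zozyf vkxp blmx yzv
Hunk 5: at line 1 remove [buwmk,paom] add [npo,txim,nglf] -> 14 lines: txwq kszq npo txim nglf hcx hozx llzem zjsjx qjmwh zozyf vkxp blmx yzv
Hunk 6: at line 9 remove [zozyf,vkxp] add [bcl,mpes,ekvj] -> 15 lines: txwq kszq npo txim nglf hcx hozx llzem zjsjx qjmwh bcl mpes ekvj blmx yzv
Final line count: 15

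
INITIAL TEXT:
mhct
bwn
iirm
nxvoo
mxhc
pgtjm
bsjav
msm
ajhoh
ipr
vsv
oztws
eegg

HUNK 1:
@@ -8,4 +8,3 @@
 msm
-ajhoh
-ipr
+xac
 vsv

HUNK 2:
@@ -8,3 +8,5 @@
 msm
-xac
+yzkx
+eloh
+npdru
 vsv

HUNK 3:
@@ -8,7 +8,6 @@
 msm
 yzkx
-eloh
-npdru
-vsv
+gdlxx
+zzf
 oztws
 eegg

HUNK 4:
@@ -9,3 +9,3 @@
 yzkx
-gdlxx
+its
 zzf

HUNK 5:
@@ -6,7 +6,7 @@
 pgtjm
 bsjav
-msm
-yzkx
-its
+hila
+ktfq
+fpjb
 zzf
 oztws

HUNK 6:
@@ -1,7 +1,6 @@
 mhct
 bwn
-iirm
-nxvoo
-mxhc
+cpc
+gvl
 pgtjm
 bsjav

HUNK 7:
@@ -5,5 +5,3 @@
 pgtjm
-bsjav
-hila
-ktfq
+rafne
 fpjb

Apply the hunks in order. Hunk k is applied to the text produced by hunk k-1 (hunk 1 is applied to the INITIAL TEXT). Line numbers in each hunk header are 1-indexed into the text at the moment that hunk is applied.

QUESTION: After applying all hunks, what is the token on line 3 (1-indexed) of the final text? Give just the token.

Answer: cpc

Derivation:
Hunk 1: at line 8 remove [ajhoh,ipr] add [xac] -> 12 lines: mhct bwn iirm nxvoo mxhc pgtjm bsjav msm xac vsv oztws eegg
Hunk 2: at line 8 remove [xac] add [yzkx,eloh,npdru] -> 14 lines: mhct bwn iirm nxvoo mxhc pgtjm bsjav msm yzkx eloh npdru vsv oztws eegg
Hunk 3: at line 8 remove [eloh,npdru,vsv] add [gdlxx,zzf] -> 13 lines: mhct bwn iirm nxvoo mxhc pgtjm bsjav msm yzkx gdlxx zzf oztws eegg
Hunk 4: at line 9 remove [gdlxx] add [its] -> 13 lines: mhct bwn iirm nxvoo mxhc pgtjm bsjav msm yzkx its zzf oztws eegg
Hunk 5: at line 6 remove [msm,yzkx,its] add [hila,ktfq,fpjb] -> 13 lines: mhct bwn iirm nxvoo mxhc pgtjm bsjav hila ktfq fpjb zzf oztws eegg
Hunk 6: at line 1 remove [iirm,nxvoo,mxhc] add [cpc,gvl] -> 12 lines: mhct bwn cpc gvl pgtjm bsjav hila ktfq fpjb zzf oztws eegg
Hunk 7: at line 5 remove [bsjav,hila,ktfq] add [rafne] -> 10 lines: mhct bwn cpc gvl pgtjm rafne fpjb zzf oztws eegg
Final line 3: cpc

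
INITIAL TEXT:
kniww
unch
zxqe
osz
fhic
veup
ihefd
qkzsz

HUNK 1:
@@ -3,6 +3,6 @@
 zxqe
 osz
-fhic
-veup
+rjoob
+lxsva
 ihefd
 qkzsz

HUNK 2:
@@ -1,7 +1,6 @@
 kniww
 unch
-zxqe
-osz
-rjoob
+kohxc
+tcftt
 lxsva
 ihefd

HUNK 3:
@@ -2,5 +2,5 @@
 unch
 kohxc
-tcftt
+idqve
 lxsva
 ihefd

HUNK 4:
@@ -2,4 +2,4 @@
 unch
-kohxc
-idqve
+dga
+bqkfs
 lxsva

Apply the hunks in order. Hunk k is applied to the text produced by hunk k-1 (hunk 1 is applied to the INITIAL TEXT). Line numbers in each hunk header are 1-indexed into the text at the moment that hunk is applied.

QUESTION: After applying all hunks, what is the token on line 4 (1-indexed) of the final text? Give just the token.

Answer: bqkfs

Derivation:
Hunk 1: at line 3 remove [fhic,veup] add [rjoob,lxsva] -> 8 lines: kniww unch zxqe osz rjoob lxsva ihefd qkzsz
Hunk 2: at line 1 remove [zxqe,osz,rjoob] add [kohxc,tcftt] -> 7 lines: kniww unch kohxc tcftt lxsva ihefd qkzsz
Hunk 3: at line 2 remove [tcftt] add [idqve] -> 7 lines: kniww unch kohxc idqve lxsva ihefd qkzsz
Hunk 4: at line 2 remove [kohxc,idqve] add [dga,bqkfs] -> 7 lines: kniww unch dga bqkfs lxsva ihefd qkzsz
Final line 4: bqkfs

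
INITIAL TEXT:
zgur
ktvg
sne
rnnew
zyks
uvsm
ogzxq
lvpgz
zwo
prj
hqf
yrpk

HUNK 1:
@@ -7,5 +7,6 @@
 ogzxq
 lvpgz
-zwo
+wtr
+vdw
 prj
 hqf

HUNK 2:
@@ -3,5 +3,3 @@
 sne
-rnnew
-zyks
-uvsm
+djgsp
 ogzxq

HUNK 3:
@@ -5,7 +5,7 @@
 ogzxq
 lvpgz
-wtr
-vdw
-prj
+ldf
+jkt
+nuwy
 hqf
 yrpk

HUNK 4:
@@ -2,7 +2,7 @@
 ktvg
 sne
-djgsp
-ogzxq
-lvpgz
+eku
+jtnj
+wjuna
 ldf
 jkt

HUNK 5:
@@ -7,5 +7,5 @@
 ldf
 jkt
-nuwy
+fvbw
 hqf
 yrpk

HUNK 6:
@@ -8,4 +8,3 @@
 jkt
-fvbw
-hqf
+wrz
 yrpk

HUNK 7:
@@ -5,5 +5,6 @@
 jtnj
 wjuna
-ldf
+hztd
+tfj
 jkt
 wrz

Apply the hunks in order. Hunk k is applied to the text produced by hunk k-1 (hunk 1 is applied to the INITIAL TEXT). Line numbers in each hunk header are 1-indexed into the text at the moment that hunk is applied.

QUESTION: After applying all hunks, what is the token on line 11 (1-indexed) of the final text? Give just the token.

Hunk 1: at line 7 remove [zwo] add [wtr,vdw] -> 13 lines: zgur ktvg sne rnnew zyks uvsm ogzxq lvpgz wtr vdw prj hqf yrpk
Hunk 2: at line 3 remove [rnnew,zyks,uvsm] add [djgsp] -> 11 lines: zgur ktvg sne djgsp ogzxq lvpgz wtr vdw prj hqf yrpk
Hunk 3: at line 5 remove [wtr,vdw,prj] add [ldf,jkt,nuwy] -> 11 lines: zgur ktvg sne djgsp ogzxq lvpgz ldf jkt nuwy hqf yrpk
Hunk 4: at line 2 remove [djgsp,ogzxq,lvpgz] add [eku,jtnj,wjuna] -> 11 lines: zgur ktvg sne eku jtnj wjuna ldf jkt nuwy hqf yrpk
Hunk 5: at line 7 remove [nuwy] add [fvbw] -> 11 lines: zgur ktvg sne eku jtnj wjuna ldf jkt fvbw hqf yrpk
Hunk 6: at line 8 remove [fvbw,hqf] add [wrz] -> 10 lines: zgur ktvg sne eku jtnj wjuna ldf jkt wrz yrpk
Hunk 7: at line 5 remove [ldf] add [hztd,tfj] -> 11 lines: zgur ktvg sne eku jtnj wjuna hztd tfj jkt wrz yrpk
Final line 11: yrpk

Answer: yrpk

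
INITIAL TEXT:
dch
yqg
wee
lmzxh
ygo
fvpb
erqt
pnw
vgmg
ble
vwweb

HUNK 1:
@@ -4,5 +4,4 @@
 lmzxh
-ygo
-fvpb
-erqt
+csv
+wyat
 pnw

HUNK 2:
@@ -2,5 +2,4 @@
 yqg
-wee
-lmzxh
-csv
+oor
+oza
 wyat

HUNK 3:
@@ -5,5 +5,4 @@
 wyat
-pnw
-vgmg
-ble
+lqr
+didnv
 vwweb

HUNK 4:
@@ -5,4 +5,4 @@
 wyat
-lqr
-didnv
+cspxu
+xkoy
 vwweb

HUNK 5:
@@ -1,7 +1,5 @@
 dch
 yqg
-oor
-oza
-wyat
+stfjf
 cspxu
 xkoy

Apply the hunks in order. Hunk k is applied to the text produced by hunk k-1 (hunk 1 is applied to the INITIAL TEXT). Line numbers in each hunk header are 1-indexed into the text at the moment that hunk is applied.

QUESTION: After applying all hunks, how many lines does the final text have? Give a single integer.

Answer: 6

Derivation:
Hunk 1: at line 4 remove [ygo,fvpb,erqt] add [csv,wyat] -> 10 lines: dch yqg wee lmzxh csv wyat pnw vgmg ble vwweb
Hunk 2: at line 2 remove [wee,lmzxh,csv] add [oor,oza] -> 9 lines: dch yqg oor oza wyat pnw vgmg ble vwweb
Hunk 3: at line 5 remove [pnw,vgmg,ble] add [lqr,didnv] -> 8 lines: dch yqg oor oza wyat lqr didnv vwweb
Hunk 4: at line 5 remove [lqr,didnv] add [cspxu,xkoy] -> 8 lines: dch yqg oor oza wyat cspxu xkoy vwweb
Hunk 5: at line 1 remove [oor,oza,wyat] add [stfjf] -> 6 lines: dch yqg stfjf cspxu xkoy vwweb
Final line count: 6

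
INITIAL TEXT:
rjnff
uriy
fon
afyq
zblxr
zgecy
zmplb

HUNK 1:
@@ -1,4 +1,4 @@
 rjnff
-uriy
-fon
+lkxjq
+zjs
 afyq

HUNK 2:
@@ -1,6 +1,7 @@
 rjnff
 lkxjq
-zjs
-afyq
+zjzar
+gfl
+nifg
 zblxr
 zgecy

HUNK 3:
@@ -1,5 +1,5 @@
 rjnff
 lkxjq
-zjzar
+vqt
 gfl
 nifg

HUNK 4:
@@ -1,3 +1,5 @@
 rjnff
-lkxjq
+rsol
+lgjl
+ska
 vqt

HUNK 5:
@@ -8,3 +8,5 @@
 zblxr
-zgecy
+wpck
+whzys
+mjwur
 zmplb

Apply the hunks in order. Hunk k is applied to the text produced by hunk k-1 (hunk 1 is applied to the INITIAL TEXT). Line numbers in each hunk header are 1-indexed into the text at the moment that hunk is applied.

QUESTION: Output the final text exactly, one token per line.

Hunk 1: at line 1 remove [uriy,fon] add [lkxjq,zjs] -> 7 lines: rjnff lkxjq zjs afyq zblxr zgecy zmplb
Hunk 2: at line 1 remove [zjs,afyq] add [zjzar,gfl,nifg] -> 8 lines: rjnff lkxjq zjzar gfl nifg zblxr zgecy zmplb
Hunk 3: at line 1 remove [zjzar] add [vqt] -> 8 lines: rjnff lkxjq vqt gfl nifg zblxr zgecy zmplb
Hunk 4: at line 1 remove [lkxjq] add [rsol,lgjl,ska] -> 10 lines: rjnff rsol lgjl ska vqt gfl nifg zblxr zgecy zmplb
Hunk 5: at line 8 remove [zgecy] add [wpck,whzys,mjwur] -> 12 lines: rjnff rsol lgjl ska vqt gfl nifg zblxr wpck whzys mjwur zmplb

Answer: rjnff
rsol
lgjl
ska
vqt
gfl
nifg
zblxr
wpck
whzys
mjwur
zmplb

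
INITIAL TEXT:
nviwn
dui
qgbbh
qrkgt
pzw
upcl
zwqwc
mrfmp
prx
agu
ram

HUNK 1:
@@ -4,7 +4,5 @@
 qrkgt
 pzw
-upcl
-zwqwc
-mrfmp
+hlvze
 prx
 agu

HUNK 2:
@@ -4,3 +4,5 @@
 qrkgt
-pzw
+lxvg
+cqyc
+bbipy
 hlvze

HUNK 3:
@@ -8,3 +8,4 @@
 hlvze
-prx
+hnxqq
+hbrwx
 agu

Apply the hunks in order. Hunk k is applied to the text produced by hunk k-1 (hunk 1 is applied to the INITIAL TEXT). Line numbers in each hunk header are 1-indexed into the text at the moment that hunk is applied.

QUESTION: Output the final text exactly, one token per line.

Answer: nviwn
dui
qgbbh
qrkgt
lxvg
cqyc
bbipy
hlvze
hnxqq
hbrwx
agu
ram

Derivation:
Hunk 1: at line 4 remove [upcl,zwqwc,mrfmp] add [hlvze] -> 9 lines: nviwn dui qgbbh qrkgt pzw hlvze prx agu ram
Hunk 2: at line 4 remove [pzw] add [lxvg,cqyc,bbipy] -> 11 lines: nviwn dui qgbbh qrkgt lxvg cqyc bbipy hlvze prx agu ram
Hunk 3: at line 8 remove [prx] add [hnxqq,hbrwx] -> 12 lines: nviwn dui qgbbh qrkgt lxvg cqyc bbipy hlvze hnxqq hbrwx agu ram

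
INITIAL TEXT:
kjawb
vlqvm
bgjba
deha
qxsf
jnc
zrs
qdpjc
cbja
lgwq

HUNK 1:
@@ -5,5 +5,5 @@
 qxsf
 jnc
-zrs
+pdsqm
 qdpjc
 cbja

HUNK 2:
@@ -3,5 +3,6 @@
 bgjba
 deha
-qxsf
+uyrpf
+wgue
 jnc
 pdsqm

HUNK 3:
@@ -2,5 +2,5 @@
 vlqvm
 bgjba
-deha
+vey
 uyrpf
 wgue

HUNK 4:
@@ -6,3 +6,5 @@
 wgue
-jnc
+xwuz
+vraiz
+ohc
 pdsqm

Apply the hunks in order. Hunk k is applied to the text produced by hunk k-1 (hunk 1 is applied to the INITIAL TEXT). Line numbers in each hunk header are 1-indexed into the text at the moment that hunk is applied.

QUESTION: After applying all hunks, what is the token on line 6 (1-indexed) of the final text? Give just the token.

Answer: wgue

Derivation:
Hunk 1: at line 5 remove [zrs] add [pdsqm] -> 10 lines: kjawb vlqvm bgjba deha qxsf jnc pdsqm qdpjc cbja lgwq
Hunk 2: at line 3 remove [qxsf] add [uyrpf,wgue] -> 11 lines: kjawb vlqvm bgjba deha uyrpf wgue jnc pdsqm qdpjc cbja lgwq
Hunk 3: at line 2 remove [deha] add [vey] -> 11 lines: kjawb vlqvm bgjba vey uyrpf wgue jnc pdsqm qdpjc cbja lgwq
Hunk 4: at line 6 remove [jnc] add [xwuz,vraiz,ohc] -> 13 lines: kjawb vlqvm bgjba vey uyrpf wgue xwuz vraiz ohc pdsqm qdpjc cbja lgwq
Final line 6: wgue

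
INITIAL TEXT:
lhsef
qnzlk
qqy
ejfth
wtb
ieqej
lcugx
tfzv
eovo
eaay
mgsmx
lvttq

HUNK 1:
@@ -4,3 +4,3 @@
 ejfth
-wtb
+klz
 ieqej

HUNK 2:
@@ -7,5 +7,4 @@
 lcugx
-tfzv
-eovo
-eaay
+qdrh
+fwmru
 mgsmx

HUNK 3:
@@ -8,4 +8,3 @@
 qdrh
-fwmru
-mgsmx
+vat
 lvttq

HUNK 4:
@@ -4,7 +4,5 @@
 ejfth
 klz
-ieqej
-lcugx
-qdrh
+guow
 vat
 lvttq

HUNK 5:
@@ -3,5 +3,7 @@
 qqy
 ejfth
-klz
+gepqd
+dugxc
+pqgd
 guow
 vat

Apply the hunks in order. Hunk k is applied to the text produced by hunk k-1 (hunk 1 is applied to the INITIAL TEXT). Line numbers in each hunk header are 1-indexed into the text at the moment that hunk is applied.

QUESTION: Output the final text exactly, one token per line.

Answer: lhsef
qnzlk
qqy
ejfth
gepqd
dugxc
pqgd
guow
vat
lvttq

Derivation:
Hunk 1: at line 4 remove [wtb] add [klz] -> 12 lines: lhsef qnzlk qqy ejfth klz ieqej lcugx tfzv eovo eaay mgsmx lvttq
Hunk 2: at line 7 remove [tfzv,eovo,eaay] add [qdrh,fwmru] -> 11 lines: lhsef qnzlk qqy ejfth klz ieqej lcugx qdrh fwmru mgsmx lvttq
Hunk 3: at line 8 remove [fwmru,mgsmx] add [vat] -> 10 lines: lhsef qnzlk qqy ejfth klz ieqej lcugx qdrh vat lvttq
Hunk 4: at line 4 remove [ieqej,lcugx,qdrh] add [guow] -> 8 lines: lhsef qnzlk qqy ejfth klz guow vat lvttq
Hunk 5: at line 3 remove [klz] add [gepqd,dugxc,pqgd] -> 10 lines: lhsef qnzlk qqy ejfth gepqd dugxc pqgd guow vat lvttq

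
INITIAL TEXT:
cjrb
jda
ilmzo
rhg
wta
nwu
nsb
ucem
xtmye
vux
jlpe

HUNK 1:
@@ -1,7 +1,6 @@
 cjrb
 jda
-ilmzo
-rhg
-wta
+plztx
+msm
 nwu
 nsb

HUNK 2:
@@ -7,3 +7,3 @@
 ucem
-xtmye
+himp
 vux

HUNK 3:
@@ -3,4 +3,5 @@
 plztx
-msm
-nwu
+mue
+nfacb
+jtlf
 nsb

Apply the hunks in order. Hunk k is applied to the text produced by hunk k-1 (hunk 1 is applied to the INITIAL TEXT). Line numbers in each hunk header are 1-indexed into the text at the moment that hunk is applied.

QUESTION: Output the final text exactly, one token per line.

Answer: cjrb
jda
plztx
mue
nfacb
jtlf
nsb
ucem
himp
vux
jlpe

Derivation:
Hunk 1: at line 1 remove [ilmzo,rhg,wta] add [plztx,msm] -> 10 lines: cjrb jda plztx msm nwu nsb ucem xtmye vux jlpe
Hunk 2: at line 7 remove [xtmye] add [himp] -> 10 lines: cjrb jda plztx msm nwu nsb ucem himp vux jlpe
Hunk 3: at line 3 remove [msm,nwu] add [mue,nfacb,jtlf] -> 11 lines: cjrb jda plztx mue nfacb jtlf nsb ucem himp vux jlpe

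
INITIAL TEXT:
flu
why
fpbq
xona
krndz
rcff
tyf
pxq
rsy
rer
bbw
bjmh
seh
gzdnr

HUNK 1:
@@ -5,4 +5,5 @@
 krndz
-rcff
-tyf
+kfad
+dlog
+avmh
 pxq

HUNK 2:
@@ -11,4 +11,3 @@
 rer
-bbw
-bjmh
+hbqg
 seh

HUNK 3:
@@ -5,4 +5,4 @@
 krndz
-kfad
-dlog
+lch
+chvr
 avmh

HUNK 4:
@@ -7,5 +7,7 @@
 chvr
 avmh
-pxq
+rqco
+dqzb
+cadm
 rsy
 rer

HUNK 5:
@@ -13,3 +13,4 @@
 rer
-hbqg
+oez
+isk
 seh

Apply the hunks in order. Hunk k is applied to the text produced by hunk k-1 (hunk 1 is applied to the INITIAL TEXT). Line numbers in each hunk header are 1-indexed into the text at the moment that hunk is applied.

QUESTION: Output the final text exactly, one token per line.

Answer: flu
why
fpbq
xona
krndz
lch
chvr
avmh
rqco
dqzb
cadm
rsy
rer
oez
isk
seh
gzdnr

Derivation:
Hunk 1: at line 5 remove [rcff,tyf] add [kfad,dlog,avmh] -> 15 lines: flu why fpbq xona krndz kfad dlog avmh pxq rsy rer bbw bjmh seh gzdnr
Hunk 2: at line 11 remove [bbw,bjmh] add [hbqg] -> 14 lines: flu why fpbq xona krndz kfad dlog avmh pxq rsy rer hbqg seh gzdnr
Hunk 3: at line 5 remove [kfad,dlog] add [lch,chvr] -> 14 lines: flu why fpbq xona krndz lch chvr avmh pxq rsy rer hbqg seh gzdnr
Hunk 4: at line 7 remove [pxq] add [rqco,dqzb,cadm] -> 16 lines: flu why fpbq xona krndz lch chvr avmh rqco dqzb cadm rsy rer hbqg seh gzdnr
Hunk 5: at line 13 remove [hbqg] add [oez,isk] -> 17 lines: flu why fpbq xona krndz lch chvr avmh rqco dqzb cadm rsy rer oez isk seh gzdnr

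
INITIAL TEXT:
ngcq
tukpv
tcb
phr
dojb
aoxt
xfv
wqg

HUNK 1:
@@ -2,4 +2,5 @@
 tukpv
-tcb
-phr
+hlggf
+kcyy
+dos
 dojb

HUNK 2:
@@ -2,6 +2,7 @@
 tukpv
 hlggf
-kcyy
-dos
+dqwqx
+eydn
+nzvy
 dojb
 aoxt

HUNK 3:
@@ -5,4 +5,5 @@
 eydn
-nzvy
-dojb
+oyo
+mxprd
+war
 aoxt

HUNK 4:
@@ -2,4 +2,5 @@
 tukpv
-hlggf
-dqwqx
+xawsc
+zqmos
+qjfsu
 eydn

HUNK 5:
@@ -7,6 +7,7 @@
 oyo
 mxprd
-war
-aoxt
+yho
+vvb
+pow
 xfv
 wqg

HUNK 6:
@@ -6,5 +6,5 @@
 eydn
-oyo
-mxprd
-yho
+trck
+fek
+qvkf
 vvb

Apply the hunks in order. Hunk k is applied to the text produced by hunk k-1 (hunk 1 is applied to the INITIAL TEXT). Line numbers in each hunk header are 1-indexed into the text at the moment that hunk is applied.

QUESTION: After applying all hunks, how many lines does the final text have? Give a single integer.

Hunk 1: at line 2 remove [tcb,phr] add [hlggf,kcyy,dos] -> 9 lines: ngcq tukpv hlggf kcyy dos dojb aoxt xfv wqg
Hunk 2: at line 2 remove [kcyy,dos] add [dqwqx,eydn,nzvy] -> 10 lines: ngcq tukpv hlggf dqwqx eydn nzvy dojb aoxt xfv wqg
Hunk 3: at line 5 remove [nzvy,dojb] add [oyo,mxprd,war] -> 11 lines: ngcq tukpv hlggf dqwqx eydn oyo mxprd war aoxt xfv wqg
Hunk 4: at line 2 remove [hlggf,dqwqx] add [xawsc,zqmos,qjfsu] -> 12 lines: ngcq tukpv xawsc zqmos qjfsu eydn oyo mxprd war aoxt xfv wqg
Hunk 5: at line 7 remove [war,aoxt] add [yho,vvb,pow] -> 13 lines: ngcq tukpv xawsc zqmos qjfsu eydn oyo mxprd yho vvb pow xfv wqg
Hunk 6: at line 6 remove [oyo,mxprd,yho] add [trck,fek,qvkf] -> 13 lines: ngcq tukpv xawsc zqmos qjfsu eydn trck fek qvkf vvb pow xfv wqg
Final line count: 13

Answer: 13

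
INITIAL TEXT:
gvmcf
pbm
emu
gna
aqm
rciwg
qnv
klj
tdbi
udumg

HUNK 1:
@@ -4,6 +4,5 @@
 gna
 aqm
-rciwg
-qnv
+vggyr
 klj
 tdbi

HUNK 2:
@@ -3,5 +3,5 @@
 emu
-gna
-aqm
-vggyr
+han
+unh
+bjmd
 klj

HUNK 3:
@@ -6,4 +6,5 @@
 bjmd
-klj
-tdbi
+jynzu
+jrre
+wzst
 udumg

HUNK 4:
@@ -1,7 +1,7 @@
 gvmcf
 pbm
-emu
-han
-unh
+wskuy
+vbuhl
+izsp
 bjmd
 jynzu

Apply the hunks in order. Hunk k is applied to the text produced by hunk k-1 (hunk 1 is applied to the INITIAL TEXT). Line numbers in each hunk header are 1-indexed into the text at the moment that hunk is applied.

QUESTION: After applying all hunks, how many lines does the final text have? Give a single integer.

Answer: 10

Derivation:
Hunk 1: at line 4 remove [rciwg,qnv] add [vggyr] -> 9 lines: gvmcf pbm emu gna aqm vggyr klj tdbi udumg
Hunk 2: at line 3 remove [gna,aqm,vggyr] add [han,unh,bjmd] -> 9 lines: gvmcf pbm emu han unh bjmd klj tdbi udumg
Hunk 3: at line 6 remove [klj,tdbi] add [jynzu,jrre,wzst] -> 10 lines: gvmcf pbm emu han unh bjmd jynzu jrre wzst udumg
Hunk 4: at line 1 remove [emu,han,unh] add [wskuy,vbuhl,izsp] -> 10 lines: gvmcf pbm wskuy vbuhl izsp bjmd jynzu jrre wzst udumg
Final line count: 10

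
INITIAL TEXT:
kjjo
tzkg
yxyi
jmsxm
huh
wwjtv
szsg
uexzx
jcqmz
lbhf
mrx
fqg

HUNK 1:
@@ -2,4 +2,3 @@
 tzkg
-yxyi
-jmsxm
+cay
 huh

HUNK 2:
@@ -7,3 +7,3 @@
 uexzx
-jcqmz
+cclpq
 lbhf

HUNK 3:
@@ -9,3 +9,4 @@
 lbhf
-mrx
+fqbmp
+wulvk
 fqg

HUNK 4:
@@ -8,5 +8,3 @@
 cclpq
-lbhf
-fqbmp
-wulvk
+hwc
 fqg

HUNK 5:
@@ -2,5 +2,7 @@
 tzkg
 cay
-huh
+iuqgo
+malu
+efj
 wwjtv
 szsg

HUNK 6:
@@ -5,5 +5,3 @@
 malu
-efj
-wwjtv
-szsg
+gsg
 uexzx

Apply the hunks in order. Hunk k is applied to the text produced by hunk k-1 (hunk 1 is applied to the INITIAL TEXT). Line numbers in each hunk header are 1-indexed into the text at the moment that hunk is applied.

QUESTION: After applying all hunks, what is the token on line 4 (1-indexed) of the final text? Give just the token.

Answer: iuqgo

Derivation:
Hunk 1: at line 2 remove [yxyi,jmsxm] add [cay] -> 11 lines: kjjo tzkg cay huh wwjtv szsg uexzx jcqmz lbhf mrx fqg
Hunk 2: at line 7 remove [jcqmz] add [cclpq] -> 11 lines: kjjo tzkg cay huh wwjtv szsg uexzx cclpq lbhf mrx fqg
Hunk 3: at line 9 remove [mrx] add [fqbmp,wulvk] -> 12 lines: kjjo tzkg cay huh wwjtv szsg uexzx cclpq lbhf fqbmp wulvk fqg
Hunk 4: at line 8 remove [lbhf,fqbmp,wulvk] add [hwc] -> 10 lines: kjjo tzkg cay huh wwjtv szsg uexzx cclpq hwc fqg
Hunk 5: at line 2 remove [huh] add [iuqgo,malu,efj] -> 12 lines: kjjo tzkg cay iuqgo malu efj wwjtv szsg uexzx cclpq hwc fqg
Hunk 6: at line 5 remove [efj,wwjtv,szsg] add [gsg] -> 10 lines: kjjo tzkg cay iuqgo malu gsg uexzx cclpq hwc fqg
Final line 4: iuqgo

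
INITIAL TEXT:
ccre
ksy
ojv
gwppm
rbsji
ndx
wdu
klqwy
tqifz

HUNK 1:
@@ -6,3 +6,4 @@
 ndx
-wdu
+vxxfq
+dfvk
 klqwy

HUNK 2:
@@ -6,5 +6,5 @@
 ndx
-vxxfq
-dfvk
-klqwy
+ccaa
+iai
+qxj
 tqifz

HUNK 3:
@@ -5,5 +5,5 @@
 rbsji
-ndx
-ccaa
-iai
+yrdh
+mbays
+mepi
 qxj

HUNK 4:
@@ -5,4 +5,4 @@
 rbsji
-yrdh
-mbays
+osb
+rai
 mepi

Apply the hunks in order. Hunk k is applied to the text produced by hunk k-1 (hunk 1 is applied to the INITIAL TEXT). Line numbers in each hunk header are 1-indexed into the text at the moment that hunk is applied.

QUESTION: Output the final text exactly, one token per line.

Hunk 1: at line 6 remove [wdu] add [vxxfq,dfvk] -> 10 lines: ccre ksy ojv gwppm rbsji ndx vxxfq dfvk klqwy tqifz
Hunk 2: at line 6 remove [vxxfq,dfvk,klqwy] add [ccaa,iai,qxj] -> 10 lines: ccre ksy ojv gwppm rbsji ndx ccaa iai qxj tqifz
Hunk 3: at line 5 remove [ndx,ccaa,iai] add [yrdh,mbays,mepi] -> 10 lines: ccre ksy ojv gwppm rbsji yrdh mbays mepi qxj tqifz
Hunk 4: at line 5 remove [yrdh,mbays] add [osb,rai] -> 10 lines: ccre ksy ojv gwppm rbsji osb rai mepi qxj tqifz

Answer: ccre
ksy
ojv
gwppm
rbsji
osb
rai
mepi
qxj
tqifz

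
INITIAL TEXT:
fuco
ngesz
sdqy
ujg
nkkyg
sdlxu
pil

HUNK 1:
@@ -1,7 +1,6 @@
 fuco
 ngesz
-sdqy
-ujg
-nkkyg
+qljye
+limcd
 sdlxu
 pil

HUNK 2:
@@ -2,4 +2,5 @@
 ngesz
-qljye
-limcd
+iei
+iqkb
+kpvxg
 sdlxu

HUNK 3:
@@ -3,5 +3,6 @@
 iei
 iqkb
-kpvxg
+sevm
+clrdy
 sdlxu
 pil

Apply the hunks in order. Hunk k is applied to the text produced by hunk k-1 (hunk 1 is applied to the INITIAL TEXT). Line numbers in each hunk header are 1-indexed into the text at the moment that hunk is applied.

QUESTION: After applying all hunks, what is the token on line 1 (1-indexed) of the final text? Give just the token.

Hunk 1: at line 1 remove [sdqy,ujg,nkkyg] add [qljye,limcd] -> 6 lines: fuco ngesz qljye limcd sdlxu pil
Hunk 2: at line 2 remove [qljye,limcd] add [iei,iqkb,kpvxg] -> 7 lines: fuco ngesz iei iqkb kpvxg sdlxu pil
Hunk 3: at line 3 remove [kpvxg] add [sevm,clrdy] -> 8 lines: fuco ngesz iei iqkb sevm clrdy sdlxu pil
Final line 1: fuco

Answer: fuco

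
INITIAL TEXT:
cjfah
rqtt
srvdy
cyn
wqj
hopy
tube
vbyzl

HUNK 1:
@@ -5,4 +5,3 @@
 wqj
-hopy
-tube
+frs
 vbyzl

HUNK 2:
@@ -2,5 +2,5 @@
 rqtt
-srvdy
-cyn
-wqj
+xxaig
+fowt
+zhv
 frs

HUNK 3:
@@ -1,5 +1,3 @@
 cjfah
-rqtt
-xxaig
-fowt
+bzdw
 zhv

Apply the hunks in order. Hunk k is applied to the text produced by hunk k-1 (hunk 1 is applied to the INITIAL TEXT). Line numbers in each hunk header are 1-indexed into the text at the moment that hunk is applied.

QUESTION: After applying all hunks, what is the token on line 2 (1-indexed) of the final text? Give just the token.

Answer: bzdw

Derivation:
Hunk 1: at line 5 remove [hopy,tube] add [frs] -> 7 lines: cjfah rqtt srvdy cyn wqj frs vbyzl
Hunk 2: at line 2 remove [srvdy,cyn,wqj] add [xxaig,fowt,zhv] -> 7 lines: cjfah rqtt xxaig fowt zhv frs vbyzl
Hunk 3: at line 1 remove [rqtt,xxaig,fowt] add [bzdw] -> 5 lines: cjfah bzdw zhv frs vbyzl
Final line 2: bzdw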